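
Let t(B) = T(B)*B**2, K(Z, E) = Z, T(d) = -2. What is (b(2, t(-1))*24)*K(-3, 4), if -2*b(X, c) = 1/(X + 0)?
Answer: 18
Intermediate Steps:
t(B) = -2*B**2
b(X, c) = -1/(2*X) (b(X, c) = -1/(2*(X + 0)) = -1/(2*X))
(b(2, t(-1))*24)*K(-3, 4) = (-1/2/2*24)*(-3) = (-1/2*1/2*24)*(-3) = -1/4*24*(-3) = -6*(-3) = 18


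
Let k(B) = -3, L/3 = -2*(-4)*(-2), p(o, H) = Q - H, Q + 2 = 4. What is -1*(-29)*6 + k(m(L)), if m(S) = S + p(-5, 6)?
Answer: 171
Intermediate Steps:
Q = 2 (Q = -2 + 4 = 2)
p(o, H) = 2 - H
L = -48 (L = 3*(-2*(-4)*(-2)) = 3*(8*(-2)) = 3*(-16) = -48)
m(S) = -4 + S (m(S) = S + (2 - 1*6) = S + (2 - 6) = S - 4 = -4 + S)
-1*(-29)*6 + k(m(L)) = -1*(-29)*6 - 3 = 29*6 - 3 = 174 - 3 = 171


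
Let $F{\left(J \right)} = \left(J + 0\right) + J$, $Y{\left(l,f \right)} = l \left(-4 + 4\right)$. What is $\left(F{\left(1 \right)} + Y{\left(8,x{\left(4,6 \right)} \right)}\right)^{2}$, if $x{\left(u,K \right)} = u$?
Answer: $4$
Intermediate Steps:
$Y{\left(l,f \right)} = 0$ ($Y{\left(l,f \right)} = l 0 = 0$)
$F{\left(J \right)} = 2 J$ ($F{\left(J \right)} = J + J = 2 J$)
$\left(F{\left(1 \right)} + Y{\left(8,x{\left(4,6 \right)} \right)}\right)^{2} = \left(2 \cdot 1 + 0\right)^{2} = \left(2 + 0\right)^{2} = 2^{2} = 4$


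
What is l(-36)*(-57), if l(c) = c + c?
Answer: 4104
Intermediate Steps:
l(c) = 2*c
l(-36)*(-57) = (2*(-36))*(-57) = -72*(-57) = 4104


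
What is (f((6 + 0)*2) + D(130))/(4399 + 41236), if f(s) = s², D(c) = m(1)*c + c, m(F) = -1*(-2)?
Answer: 534/45635 ≈ 0.011702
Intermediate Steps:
m(F) = 2
D(c) = 3*c (D(c) = 2*c + c = 3*c)
(f((6 + 0)*2) + D(130))/(4399 + 41236) = (((6 + 0)*2)² + 3*130)/(4399 + 41236) = ((6*2)² + 390)/45635 = (12² + 390)*(1/45635) = (144 + 390)*(1/45635) = 534*(1/45635) = 534/45635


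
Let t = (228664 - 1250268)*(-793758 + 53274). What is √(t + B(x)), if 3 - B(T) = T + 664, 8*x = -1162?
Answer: √3025925663281/2 ≈ 8.6976e+5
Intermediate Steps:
t = 756481416336 (t = -1021604*(-740484) = 756481416336)
x = -581/4 (x = (⅛)*(-1162) = -581/4 ≈ -145.25)
B(T) = -661 - T (B(T) = 3 - (T + 664) = 3 - (664 + T) = 3 + (-664 - T) = -661 - T)
√(t + B(x)) = √(756481416336 + (-661 - 1*(-581/4))) = √(756481416336 + (-661 + 581/4)) = √(756481416336 - 2063/4) = √(3025925663281/4) = √3025925663281/2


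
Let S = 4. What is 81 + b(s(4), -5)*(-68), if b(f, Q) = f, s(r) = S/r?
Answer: 13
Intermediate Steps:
s(r) = 4/r
81 + b(s(4), -5)*(-68) = 81 + (4/4)*(-68) = 81 + (4*(1/4))*(-68) = 81 + 1*(-68) = 81 - 68 = 13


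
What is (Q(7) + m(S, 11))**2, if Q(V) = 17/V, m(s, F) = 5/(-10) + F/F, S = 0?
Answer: 1681/196 ≈ 8.5765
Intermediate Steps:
m(s, F) = 1/2 (m(s, F) = 5*(-1/10) + 1 = -1/2 + 1 = 1/2)
(Q(7) + m(S, 11))**2 = (17/7 + 1/2)**2 = (41/14)**2 = 1681/196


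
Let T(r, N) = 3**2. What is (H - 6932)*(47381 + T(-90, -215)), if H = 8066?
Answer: 53740260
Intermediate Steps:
T(r, N) = 9
(H - 6932)*(47381 + T(-90, -215)) = (8066 - 6932)*(47381 + 9) = 1134*47390 = 53740260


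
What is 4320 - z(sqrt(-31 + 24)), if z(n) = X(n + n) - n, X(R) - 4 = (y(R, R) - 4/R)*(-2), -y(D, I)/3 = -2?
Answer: 4328 + 11*I*sqrt(7)/7 ≈ 4328.0 + 4.1576*I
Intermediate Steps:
y(D, I) = 6 (y(D, I) = -3*(-2) = 6)
X(R) = -8 + 8/R (X(R) = 4 + (6 - 4/R)*(-2) = 4 + (-12 + 8/R) = -8 + 8/R)
z(n) = -8 - n + 4/n (z(n) = (-8 + 8/(n + n)) - n = (-8 + 8/((2*n))) - n = (-8 + 8*(1/(2*n))) - n = (-8 + 4/n) - n = -8 - n + 4/n)
4320 - z(sqrt(-31 + 24)) = 4320 - (-8 - sqrt(-31 + 24) + 4/(sqrt(-31 + 24))) = 4320 - (-8 - sqrt(-7) + 4/(sqrt(-7))) = 4320 - (-8 - I*sqrt(7) + 4/((I*sqrt(7)))) = 4320 - (-8 - I*sqrt(7) + 4*(-I*sqrt(7)/7)) = 4320 - (-8 - I*sqrt(7) - 4*I*sqrt(7)/7) = 4320 - (-8 - 11*I*sqrt(7)/7) = 4320 + (8 + 11*I*sqrt(7)/7) = 4328 + 11*I*sqrt(7)/7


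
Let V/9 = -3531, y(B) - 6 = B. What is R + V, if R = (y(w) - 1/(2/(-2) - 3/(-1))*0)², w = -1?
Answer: -31754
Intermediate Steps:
y(B) = 6 + B
V = -31779 (V = 9*(-3531) = -31779)
R = 25 (R = ((6 - 1) - 1/(2/(-2) - 3/(-1))*0)² = (5 - 1/(2*(-½) - 3*(-1))*0)² = (5 - 1/(-1 + 3)*0)² = (5 - 1/2*0)² = (5 - 1*½*0)² = (5 - ½*0)² = (5 + 0)² = 5² = 25)
R + V = 25 - 31779 = -31754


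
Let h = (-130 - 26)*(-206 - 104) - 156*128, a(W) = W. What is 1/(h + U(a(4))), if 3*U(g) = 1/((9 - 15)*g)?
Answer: 72/2044223 ≈ 3.5221e-5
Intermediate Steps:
U(g) = -1/(18*g) (U(g) = 1/(3*(((9 - 15)*g))) = 1/(3*((-6*g))) = (-1/(6*g))/3 = -1/(18*g))
h = 28392 (h = -156*(-310) - 19968 = 48360 - 19968 = 28392)
1/(h + U(a(4))) = 1/(28392 - 1/18/4) = 1/(28392 - 1/18*¼) = 1/(28392 - 1/72) = 1/(2044223/72) = 72/2044223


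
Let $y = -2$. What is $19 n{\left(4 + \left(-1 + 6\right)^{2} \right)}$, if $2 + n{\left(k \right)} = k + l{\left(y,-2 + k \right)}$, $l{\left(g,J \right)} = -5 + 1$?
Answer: $437$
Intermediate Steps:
$l{\left(g,J \right)} = -4$
$n{\left(k \right)} = -6 + k$ ($n{\left(k \right)} = -2 + \left(k - 4\right) = -2 + \left(-4 + k\right) = -6 + k$)
$19 n{\left(4 + \left(-1 + 6\right)^{2} \right)} = 19 \left(-6 + \left(4 + \left(-1 + 6\right)^{2}\right)\right) = 19 \left(-6 + \left(4 + 5^{2}\right)\right) = 19 \left(-6 + \left(4 + 25\right)\right) = 19 \left(-6 + 29\right) = 19 \cdot 23 = 437$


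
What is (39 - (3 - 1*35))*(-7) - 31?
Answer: -528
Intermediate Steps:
(39 - (3 - 1*35))*(-7) - 31 = (39 - (3 - 35))*(-7) - 31 = (39 - 1*(-32))*(-7) - 31 = (39 + 32)*(-7) - 31 = 71*(-7) - 31 = -497 - 31 = -528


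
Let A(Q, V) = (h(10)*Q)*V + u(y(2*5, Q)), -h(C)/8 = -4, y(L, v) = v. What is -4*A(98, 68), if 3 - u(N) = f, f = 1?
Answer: -853000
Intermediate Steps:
h(C) = 32 (h(C) = -8*(-4) = 32)
u(N) = 2 (u(N) = 3 - 1*1 = 3 - 1 = 2)
A(Q, V) = 2 + 32*Q*V (A(Q, V) = (32*Q)*V + 2 = 32*Q*V + 2 = 2 + 32*Q*V)
-4*A(98, 68) = -4*(2 + 32*98*68) = -4*(2 + 213248) = -4*213250 = -853000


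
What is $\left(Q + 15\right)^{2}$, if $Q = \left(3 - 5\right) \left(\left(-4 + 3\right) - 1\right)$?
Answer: $361$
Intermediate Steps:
$Q = 4$ ($Q = - 2 \left(-1 - 1\right) = \left(-2\right) \left(-2\right) = 4$)
$\left(Q + 15\right)^{2} = \left(4 + 15\right)^{2} = 19^{2} = 361$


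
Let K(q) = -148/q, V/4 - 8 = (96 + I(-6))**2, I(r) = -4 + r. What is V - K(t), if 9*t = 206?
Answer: 3051114/103 ≈ 29622.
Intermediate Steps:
t = 206/9 (t = (1/9)*206 = 206/9 ≈ 22.889)
V = 29616 (V = 32 + 4*(96 + (-4 - 6))**2 = 32 + 4*(96 - 10)**2 = 32 + 4*86**2 = 32 + 4*7396 = 32 + 29584 = 29616)
V - K(t) = 29616 - (-148)/206/9 = 29616 - (-148)*9/206 = 29616 - 1*(-666/103) = 29616 + 666/103 = 3051114/103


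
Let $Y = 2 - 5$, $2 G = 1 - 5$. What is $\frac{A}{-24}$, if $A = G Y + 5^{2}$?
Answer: $- \frac{31}{24} \approx -1.2917$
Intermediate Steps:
$G = -2$ ($G = \frac{1 - 5}{2} = \frac{1}{2} \left(-4\right) = -2$)
$Y = -3$
$A = 31$ ($A = \left(-2\right) \left(-3\right) + 5^{2} = 6 + 25 = 31$)
$\frac{A}{-24} = \frac{31}{-24} = 31 \left(- \frac{1}{24}\right) = - \frac{31}{24}$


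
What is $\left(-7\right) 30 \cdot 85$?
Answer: $-17850$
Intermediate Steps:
$\left(-7\right) 30 \cdot 85 = \left(-210\right) 85 = -17850$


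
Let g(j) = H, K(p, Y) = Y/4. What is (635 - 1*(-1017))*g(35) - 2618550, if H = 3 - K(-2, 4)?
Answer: -2615246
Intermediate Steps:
K(p, Y) = Y/4 (K(p, Y) = Y*(1/4) = Y/4)
H = 2 (H = 3 - 4/4 = 3 - 1*1 = 3 - 1 = 2)
g(j) = 2
(635 - 1*(-1017))*g(35) - 2618550 = (635 - 1*(-1017))*2 - 2618550 = (635 + 1017)*2 - 2618550 = 1652*2 - 2618550 = 3304 - 2618550 = -2615246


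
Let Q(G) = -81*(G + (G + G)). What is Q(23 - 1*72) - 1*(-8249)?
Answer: 20156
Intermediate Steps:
Q(G) = -243*G (Q(G) = -81*(G + 2*G) = -243*G)
Q(23 - 1*72) - 1*(-8249) = -243*(23 - 1*72) - 1*(-8249) = -243*(23 - 72) + 8249 = -243*(-49) + 8249 = 11907 + 8249 = 20156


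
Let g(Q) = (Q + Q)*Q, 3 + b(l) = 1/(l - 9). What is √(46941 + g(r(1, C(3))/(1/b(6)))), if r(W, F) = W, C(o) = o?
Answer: 13*√2501/3 ≈ 216.71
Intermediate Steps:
b(l) = -3 + 1/(-9 + l) (b(l) = -3 + 1/(l - 9) = -3 + 1/(-9 + l))
g(Q) = 2*Q² (g(Q) = (2*Q)*Q = 2*Q²)
√(46941 + g(r(1, C(3))/(1/b(6)))) = √(46941 + 2*(1/1/((28 - 3*6)/(-9 + 6)))²) = √(46941 + 2*(1/1/((28 - 18)/(-3)))²) = √(46941 + 2*(1/1/(-⅓*10))²) = √(46941 + 2*(1/1/(-10/3))²) = √(46941 + 2*(1/(-3/10))²) = √(46941 + 2*(1*(-10/3))²) = √(46941 + 2*(-10/3)²) = √(46941 + 2*(100/9)) = √(46941 + 200/9) = √(422669/9) = 13*√2501/3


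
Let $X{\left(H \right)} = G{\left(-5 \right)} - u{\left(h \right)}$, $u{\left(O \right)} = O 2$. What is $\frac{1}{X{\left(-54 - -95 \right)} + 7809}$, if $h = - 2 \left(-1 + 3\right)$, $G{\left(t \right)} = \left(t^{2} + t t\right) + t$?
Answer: $\frac{1}{7862} \approx 0.00012719$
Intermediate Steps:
$G{\left(t \right)} = t + 2 t^{2}$ ($G{\left(t \right)} = \left(t^{2} + t^{2}\right) + t = 2 t^{2} + t = t + 2 t^{2}$)
$h = -4$ ($h = \left(-2\right) 2 = -4$)
$u{\left(O \right)} = 2 O$
$X{\left(H \right)} = 53$ ($X{\left(H \right)} = - 5 \left(1 + 2 \left(-5\right)\right) - 2 \left(-4\right) = - 5 \left(1 - 10\right) - -8 = \left(-5\right) \left(-9\right) + 8 = 45 + 8 = 53$)
$\frac{1}{X{\left(-54 - -95 \right)} + 7809} = \frac{1}{53 + 7809} = \frac{1}{7862}$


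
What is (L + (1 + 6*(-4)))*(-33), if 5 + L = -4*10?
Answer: 2244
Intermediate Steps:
L = -45 (L = -5 - 4*10 = -5 - 40 = -45)
(L + (1 + 6*(-4)))*(-33) = (-45 + (1 + 6*(-4)))*(-33) = (-45 + (1 - 24))*(-33) = (-45 - 23)*(-33) = -68*(-33) = 2244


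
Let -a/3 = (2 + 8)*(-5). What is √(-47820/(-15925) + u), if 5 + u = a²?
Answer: √4657649035/455 ≈ 149.99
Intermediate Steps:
a = 150 (a = -3*(2 + 8)*(-5) = -30*(-5) = -3*(-50) = 150)
u = 22495 (u = -5 + 150² = -5 + 22500 = 22495)
√(-47820/(-15925) + u) = √(-47820/(-15925) + 22495) = √(-47820*(-1/15925) + 22495) = √(9564/3185 + 22495) = √(71656139/3185) = √4657649035/455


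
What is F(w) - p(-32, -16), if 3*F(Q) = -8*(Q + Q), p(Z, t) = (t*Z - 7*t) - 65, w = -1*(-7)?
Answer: -1789/3 ≈ -596.33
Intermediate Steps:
w = 7
p(Z, t) = -65 - 7*t + Z*t (p(Z, t) = (Z*t - 7*t) - 65 = (-7*t + Z*t) - 65 = -65 - 7*t + Z*t)
F(Q) = -16*Q/3 (F(Q) = (-8*(Q + Q))/3 = (-16*Q)/3 = -16*Q/3)
F(w) - p(-32, -16) = -16/3*7 - (-65 - 7*(-16) - 32*(-16)) = -112/3 - (-65 + 112 + 512) = -112/3 - 1*559 = -112/3 - 559 = -1789/3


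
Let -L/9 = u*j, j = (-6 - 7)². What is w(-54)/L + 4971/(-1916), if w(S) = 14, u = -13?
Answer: -98264759/37885068 ≈ -2.5938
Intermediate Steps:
j = 169 (j = (-13)² = 169)
L = 19773 (L = -(-117)*169 = -9*(-2197) = 19773)
w(-54)/L + 4971/(-1916) = 14/19773 + 4971/(-1916) = 14*(1/19773) + 4971*(-1/1916) = 14/19773 - 4971/1916 = -98264759/37885068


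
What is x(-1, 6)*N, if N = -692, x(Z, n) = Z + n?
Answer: -3460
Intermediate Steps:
x(-1, 6)*N = (-1 + 6)*(-692) = 5*(-692) = -3460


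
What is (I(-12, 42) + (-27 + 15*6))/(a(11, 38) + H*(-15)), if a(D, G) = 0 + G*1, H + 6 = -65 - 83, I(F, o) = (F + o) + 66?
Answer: 159/2348 ≈ 0.067717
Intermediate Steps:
I(F, o) = 66 + F + o
H = -154 (H = -6 + (-65 - 83) = -6 - 148 = -154)
a(D, G) = G (a(D, G) = 0 + G = G)
(I(-12, 42) + (-27 + 15*6))/(a(11, 38) + H*(-15)) = ((66 - 12 + 42) + (-27 + 15*6))/(38 - 154*(-15)) = (96 + (-27 + 90))/(38 + 2310) = (96 + 63)/2348 = 159*(1/2348) = 159/2348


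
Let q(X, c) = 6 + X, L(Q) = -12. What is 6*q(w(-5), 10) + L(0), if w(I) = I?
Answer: -6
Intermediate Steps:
6*q(w(-5), 10) + L(0) = 6*(6 - 5) - 12 = 6*1 - 12 = 6 - 12 = -6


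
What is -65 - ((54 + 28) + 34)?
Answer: -181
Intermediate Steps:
-65 - ((54 + 28) + 34) = -65 - (82 + 34) = -65 - 1*116 = -65 - 116 = -181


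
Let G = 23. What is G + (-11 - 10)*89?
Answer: -1846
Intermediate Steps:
G + (-11 - 10)*89 = 23 + (-11 - 10)*89 = 23 - 21*89 = 23 - 1869 = -1846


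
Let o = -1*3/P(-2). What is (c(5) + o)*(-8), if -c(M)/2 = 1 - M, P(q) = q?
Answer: -76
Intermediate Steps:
c(M) = -2 + 2*M (c(M) = -2*(1 - M) = -2 + 2*M)
o = 3/2 (o = -1*3/(-2) = -3*(-1)/2 = -1*(-3/2) = 3/2 ≈ 1.5000)
(c(5) + o)*(-8) = ((-2 + 2*5) + 3/2)*(-8) = ((-2 + 10) + 3/2)*(-8) = (8 + 3/2)*(-8) = (19/2)*(-8) = -76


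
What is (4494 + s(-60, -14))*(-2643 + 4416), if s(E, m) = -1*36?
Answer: 7904034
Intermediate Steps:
s(E, m) = -36
(4494 + s(-60, -14))*(-2643 + 4416) = (4494 - 36)*(-2643 + 4416) = 4458*1773 = 7904034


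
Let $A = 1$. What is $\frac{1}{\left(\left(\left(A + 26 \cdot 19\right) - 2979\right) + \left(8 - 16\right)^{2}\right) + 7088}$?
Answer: $\frac{1}{4668} \approx 0.00021422$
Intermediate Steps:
$\frac{1}{\left(\left(\left(A + 26 \cdot 19\right) - 2979\right) + \left(8 - 16\right)^{2}\right) + 7088} = \frac{1}{\left(\left(\left(1 + 26 \cdot 19\right) - 2979\right) + \left(8 - 16\right)^{2}\right) + 7088} = \frac{1}{\left(\left(\left(1 + 494\right) - 2979\right) + \left(-8\right)^{2}\right) + 7088} = \frac{1}{\left(\left(495 - 2979\right) + 64\right) + 7088} = \frac{1}{\left(-2484 + 64\right) + 7088} = \frac{1}{-2420 + 7088} = \frac{1}{4668}$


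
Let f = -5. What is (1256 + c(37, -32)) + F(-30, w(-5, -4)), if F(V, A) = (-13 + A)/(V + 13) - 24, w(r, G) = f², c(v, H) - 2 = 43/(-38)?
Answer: 795977/646 ≈ 1232.2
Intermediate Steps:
c(v, H) = 33/38 (c(v, H) = 2 + 43/(-38) = 2 + 43*(-1/38) = 2 - 43/38 = 33/38)
w(r, G) = 25 (w(r, G) = (-5)² = 25)
F(V, A) = -24 + (-13 + A)/(13 + V) (F(V, A) = (-13 + A)/(13 + V) - 24 = -24 + (-13 + A)/(13 + V))
(1256 + c(37, -32)) + F(-30, w(-5, -4)) = (1256 + 33/38) + (-325 + 25 - 24*(-30))/(13 - 30) = 47761/38 + (-325 + 25 + 720)/(-17) = 47761/38 - 1/17*420 = 47761/38 - 420/17 = 795977/646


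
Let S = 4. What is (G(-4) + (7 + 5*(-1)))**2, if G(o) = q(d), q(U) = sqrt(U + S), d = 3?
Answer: (2 + sqrt(7))**2 ≈ 21.583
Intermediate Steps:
q(U) = sqrt(4 + U) (q(U) = sqrt(U + 4) = sqrt(4 + U))
G(o) = sqrt(7) (G(o) = sqrt(4 + 3) = sqrt(7))
(G(-4) + (7 + 5*(-1)))**2 = (sqrt(7) + (7 + 5*(-1)))**2 = (sqrt(7) + (7 - 5))**2 = (sqrt(7) + 2)**2 = (2 + sqrt(7))**2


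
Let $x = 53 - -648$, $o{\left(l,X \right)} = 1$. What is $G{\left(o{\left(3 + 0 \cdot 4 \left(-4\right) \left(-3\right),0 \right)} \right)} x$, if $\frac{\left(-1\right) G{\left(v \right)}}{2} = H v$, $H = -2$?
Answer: $2804$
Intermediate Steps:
$G{\left(v \right)} = 4 v$ ($G{\left(v \right)} = - 2 \left(- 2 v\right) = 4 v$)
$x = 701$ ($x = 53 + 648 = 701$)
$G{\left(o{\left(3 + 0 \cdot 4 \left(-4\right) \left(-3\right),0 \right)} \right)} x = 4 \cdot 1 \cdot 701 = 4 \cdot 701 = 2804$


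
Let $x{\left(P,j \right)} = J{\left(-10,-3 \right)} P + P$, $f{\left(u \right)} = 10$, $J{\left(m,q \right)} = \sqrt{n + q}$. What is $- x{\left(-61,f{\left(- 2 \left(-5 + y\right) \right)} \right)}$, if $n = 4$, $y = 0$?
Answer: $122$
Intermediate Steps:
$J{\left(m,q \right)} = \sqrt{4 + q}$
$x{\left(P,j \right)} = 2 P$ ($x{\left(P,j \right)} = \sqrt{4 - 3} P + P = \sqrt{1} P + P = 1 P + P = P + P = 2 P$)
$- x{\left(-61,f{\left(- 2 \left(-5 + y\right) \right)} \right)} = - 2 \left(-61\right) = \left(-1\right) \left(-122\right) = 122$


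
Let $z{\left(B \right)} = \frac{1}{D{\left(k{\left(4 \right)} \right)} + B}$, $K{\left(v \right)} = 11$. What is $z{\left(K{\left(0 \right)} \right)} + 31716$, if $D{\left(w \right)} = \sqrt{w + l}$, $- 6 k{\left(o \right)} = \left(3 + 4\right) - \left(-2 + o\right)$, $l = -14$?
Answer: $\frac{25848606}{815} - \frac{i \sqrt{534}}{815} \approx 31716.0 - 0.028354 i$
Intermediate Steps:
$k{\left(o \right)} = - \frac{3}{2} + \frac{o}{6}$ ($k{\left(o \right)} = - \frac{\left(3 + 4\right) - \left(-2 + o\right)}{6} = - \frac{7 - \left(-2 + o\right)}{6} = - \frac{9 - o}{6} = - \frac{3}{2} + \frac{o}{6}$)
$D{\left(w \right)} = \sqrt{-14 + w}$ ($D{\left(w \right)} = \sqrt{w - 14} = \sqrt{-14 + w}$)
$z{\left(B \right)} = \frac{1}{B + \frac{i \sqrt{534}}{6}}$ ($z{\left(B \right)} = \frac{1}{\sqrt{-14 + \left(- \frac{3}{2} + \frac{1}{6} \cdot 4\right)} + B} = \frac{1}{\sqrt{-14 + \left(- \frac{3}{2} + \frac{2}{3}\right)} + B} = \frac{1}{\sqrt{-14 - \frac{5}{6}} + B} = \frac{1}{\sqrt{- \frac{89}{6}} + B} = \frac{1}{\frac{i \sqrt{534}}{6} + B} = \frac{1}{B + \frac{i \sqrt{534}}{6}}$)
$z{\left(K{\left(0 \right)} \right)} + 31716 = \frac{6}{6 \cdot 11 + i \sqrt{534}} + 31716 = \frac{6}{66 + i \sqrt{534}} + 31716 = 31716 + \frac{6}{66 + i \sqrt{534}}$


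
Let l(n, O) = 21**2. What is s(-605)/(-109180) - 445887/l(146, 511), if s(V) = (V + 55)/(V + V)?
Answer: -11900030477/11769604 ≈ -1011.1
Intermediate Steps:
l(n, O) = 441
s(V) = (55 + V)/(2*V) (s(V) = (55 + V)/((2*V)) = (55 + V)*(1/(2*V)) = (55 + V)/(2*V))
s(-605)/(-109180) - 445887/l(146, 511) = ((1/2)*(55 - 605)/(-605))/(-109180) - 445887/441 = ((1/2)*(-1/605)*(-550))*(-1/109180) - 445887*1/441 = (5/11)*(-1/109180) - 49543/49 = -1/240196 - 49543/49 = -11900030477/11769604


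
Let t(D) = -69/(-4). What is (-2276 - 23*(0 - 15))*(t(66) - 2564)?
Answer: 19671097/4 ≈ 4.9178e+6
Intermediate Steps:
t(D) = 69/4 (t(D) = -69*(-¼) = 69/4)
(-2276 - 23*(0 - 15))*(t(66) - 2564) = (-2276 - 23*(0 - 15))*(69/4 - 2564) = (-2276 - 23*(-15))*(-10187/4) = (-2276 + 345)*(-10187/4) = -1931*(-10187/4) = 19671097/4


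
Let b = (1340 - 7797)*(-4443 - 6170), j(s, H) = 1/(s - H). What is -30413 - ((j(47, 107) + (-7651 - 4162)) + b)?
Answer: -4112804459/60 ≈ -6.8547e+7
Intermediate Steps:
b = 68528141 (b = -6457*(-10613) = 68528141)
-30413 - ((j(47, 107) + (-7651 - 4162)) + b) = -30413 - ((1/(47 - 1*107) + (-7651 - 4162)) + 68528141) = -30413 - ((1/(47 - 107) - 11813) + 68528141) = -30413 - ((1/(-60) - 11813) + 68528141) = -30413 - ((-1/60 - 11813) + 68528141) = -30413 - (-708781/60 + 68528141) = -30413 - 1*4110979679/60 = -30413 - 4110979679/60 = -4112804459/60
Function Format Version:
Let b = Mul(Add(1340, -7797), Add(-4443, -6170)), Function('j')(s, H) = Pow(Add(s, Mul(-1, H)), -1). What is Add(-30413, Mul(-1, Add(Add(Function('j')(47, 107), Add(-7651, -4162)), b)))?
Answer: Rational(-4112804459, 60) ≈ -6.8547e+7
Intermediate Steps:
b = 68528141 (b = Mul(-6457, -10613) = 68528141)
Add(-30413, Mul(-1, Add(Add(Function('j')(47, 107), Add(-7651, -4162)), b))) = Add(-30413, Mul(-1, Add(Add(Pow(Add(47, Mul(-1, 107)), -1), Add(-7651, -4162)), 68528141))) = Add(-30413, Mul(-1, Add(Add(Pow(Add(47, -107), -1), -11813), 68528141))) = Add(-30413, Mul(-1, Add(Add(Pow(-60, -1), -11813), 68528141))) = Add(-30413, Mul(-1, Add(Add(Rational(-1, 60), -11813), 68528141))) = Add(-30413, Mul(-1, Add(Rational(-708781, 60), 68528141))) = Add(-30413, Mul(-1, Rational(4110979679, 60))) = Add(-30413, Rational(-4110979679, 60)) = Rational(-4112804459, 60)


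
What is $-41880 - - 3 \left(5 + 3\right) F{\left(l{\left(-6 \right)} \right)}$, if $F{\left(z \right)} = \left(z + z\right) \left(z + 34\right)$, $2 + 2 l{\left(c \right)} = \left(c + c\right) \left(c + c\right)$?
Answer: $315960$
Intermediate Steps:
$l{\left(c \right)} = -1 + 2 c^{2}$ ($l{\left(c \right)} = -1 + \frac{\left(c + c\right) \left(c + c\right)}{2} = -1 + \frac{2 c 2 c}{2} = -1 + \frac{4 c^{2}}{2} = -1 + 2 c^{2}$)
$F{\left(z \right)} = 2 z \left(34 + z\right)$
$-41880 - - 3 \left(5 + 3\right) F{\left(l{\left(-6 \right)} \right)} = -41880 - - 3 \left(5 + 3\right) 2 \left(-1 + 2 \left(-6\right)^{2}\right) \left(34 - \left(1 - 2 \left(-6\right)^{2}\right)\right) = -41880 - \left(-3\right) 8 \cdot 2 \left(-1 + 2 \cdot 36\right) \left(34 + \left(-1 + 2 \cdot 36\right)\right) = -41880 - - 24 \cdot 2 \left(-1 + 72\right) \left(34 + \left(-1 + 72\right)\right) = -41880 - - 24 \cdot 2 \cdot 71 \left(34 + 71\right) = -41880 - - 24 \cdot 2 \cdot 71 \cdot 105 = -41880 - \left(-24\right) 14910 = -41880 - -357840 = -41880 + 357840 = 315960$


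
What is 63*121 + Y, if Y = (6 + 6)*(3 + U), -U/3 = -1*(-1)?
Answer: 7623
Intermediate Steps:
U = -3 (U = -(-3)*(-1) = -3*1 = -3)
Y = 0 (Y = (6 + 6)*(3 - 3) = 12*0 = 0)
63*121 + Y = 63*121 + 0 = 7623 + 0 = 7623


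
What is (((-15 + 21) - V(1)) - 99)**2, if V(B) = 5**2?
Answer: 13924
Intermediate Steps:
V(B) = 25
(((-15 + 21) - V(1)) - 99)**2 = (((-15 + 21) - 1*25) - 99)**2 = ((6 - 25) - 99)**2 = (-19 - 99)**2 = (-118)**2 = 13924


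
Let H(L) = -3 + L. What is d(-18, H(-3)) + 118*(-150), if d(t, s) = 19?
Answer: -17681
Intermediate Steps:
d(-18, H(-3)) + 118*(-150) = 19 + 118*(-150) = 19 - 17700 = -17681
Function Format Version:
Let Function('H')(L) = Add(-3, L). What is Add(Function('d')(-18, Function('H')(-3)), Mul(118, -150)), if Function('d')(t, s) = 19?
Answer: -17681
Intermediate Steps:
Add(Function('d')(-18, Function('H')(-3)), Mul(118, -150)) = Add(19, Mul(118, -150)) = Add(19, -17700) = -17681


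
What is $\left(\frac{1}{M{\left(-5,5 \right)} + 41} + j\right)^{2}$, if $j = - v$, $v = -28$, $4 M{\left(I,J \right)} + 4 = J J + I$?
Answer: $\frac{1590121}{2025} \approx 785.25$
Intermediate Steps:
$M{\left(I,J \right)} = -1 + \frac{I}{4} + \frac{J^{2}}{4}$ ($M{\left(I,J \right)} = -1 + \frac{J J + I}{4} = -1 + \frac{J^{2} + I}{4} = -1 + \frac{I + J^{2}}{4} = -1 + \left(\frac{I}{4} + \frac{J^{2}}{4}\right) = -1 + \frac{I}{4} + \frac{J^{2}}{4}$)
$j = 28$ ($j = \left(-1\right) \left(-28\right) = 28$)
$\left(\frac{1}{M{\left(-5,5 \right)} + 41} + j\right)^{2} = \left(\frac{1}{\left(-1 + \frac{1}{4} \left(-5\right) + \frac{5^{2}}{4}\right) + 41} + 28\right)^{2} = \left(\frac{1}{\left(-1 - \frac{5}{4} + \frac{1}{4} \cdot 25\right) + 41} + 28\right)^{2} = \left(\frac{1}{\left(-1 - \frac{5}{4} + \frac{25}{4}\right) + 41} + 28\right)^{2} = \left(\frac{1}{4 + 41} + 28\right)^{2} = \left(\frac{1}{45} + 28\right)^{2} = \left(\frac{1261}{45}\right)^{2} = \frac{1590121}{2025}$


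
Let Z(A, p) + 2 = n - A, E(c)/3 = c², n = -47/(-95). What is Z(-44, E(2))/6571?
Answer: 4037/624245 ≈ 0.0064670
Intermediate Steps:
n = 47/95 (n = -47*(-1/95) = 47/95 ≈ 0.49474)
E(c) = 3*c²
Z(A, p) = -143/95 - A (Z(A, p) = -2 + (47/95 - A) = -143/95 - A)
Z(-44, E(2))/6571 = (-143/95 - 1*(-44))/6571 = (-143/95 + 44)*(1/6571) = (4037/95)*(1/6571) = 4037/624245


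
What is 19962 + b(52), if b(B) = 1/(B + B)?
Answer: 2076049/104 ≈ 19962.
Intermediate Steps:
b(B) = 1/(2*B)
19962 + b(52) = 19962 + (1/2)/52 = 19962 + (1/2)*(1/52) = 19962 + 1/104 = 2076049/104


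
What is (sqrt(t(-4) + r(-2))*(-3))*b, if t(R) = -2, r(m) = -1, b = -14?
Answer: 42*I*sqrt(3) ≈ 72.746*I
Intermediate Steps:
(sqrt(t(-4) + r(-2))*(-3))*b = (sqrt(-2 - 1)*(-3))*(-14) = (sqrt(-3)*(-3))*(-14) = ((I*sqrt(3))*(-3))*(-14) = -3*I*sqrt(3)*(-14) = 42*I*sqrt(3)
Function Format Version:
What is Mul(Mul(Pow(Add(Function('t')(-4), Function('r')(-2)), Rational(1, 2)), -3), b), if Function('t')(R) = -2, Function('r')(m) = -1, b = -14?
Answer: Mul(42, I, Pow(3, Rational(1, 2))) ≈ Mul(72.746, I)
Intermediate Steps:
Mul(Mul(Pow(Add(Function('t')(-4), Function('r')(-2)), Rational(1, 2)), -3), b) = Mul(Mul(Pow(Add(-2, -1), Rational(1, 2)), -3), -14) = Mul(Mul(Pow(-3, Rational(1, 2)), -3), -14) = Mul(Mul(Mul(I, Pow(3, Rational(1, 2))), -3), -14) = Mul(Mul(-3, I, Pow(3, Rational(1, 2))), -14) = Mul(42, I, Pow(3, Rational(1, 2)))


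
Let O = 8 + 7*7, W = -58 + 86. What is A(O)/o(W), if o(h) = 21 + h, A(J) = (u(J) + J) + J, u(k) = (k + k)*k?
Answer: 6612/49 ≈ 134.94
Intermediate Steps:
u(k) = 2*k² (u(k) = (2*k)*k = 2*k²)
W = 28
O = 57 (O = 8 + 49 = 57)
A(J) = 2*J + 2*J² (A(J) = (2*J² + J) + J = (J + 2*J²) + J = 2*J + 2*J²)
A(O)/o(W) = (2*57*(1 + 57))/(21 + 28) = (2*57*58)/49 = 6612*(1/49) = 6612/49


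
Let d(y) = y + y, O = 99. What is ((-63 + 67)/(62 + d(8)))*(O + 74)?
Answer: 346/39 ≈ 8.8718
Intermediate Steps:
d(y) = 2*y
((-63 + 67)/(62 + d(8)))*(O + 74) = ((-63 + 67)/(62 + 2*8))*(99 + 74) = (4/(62 + 16))*173 = (4/78)*173 = (4*(1/78))*173 = (2/39)*173 = 346/39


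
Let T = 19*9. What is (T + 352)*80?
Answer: 41840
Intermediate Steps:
T = 171
(T + 352)*80 = (171 + 352)*80 = 523*80 = 41840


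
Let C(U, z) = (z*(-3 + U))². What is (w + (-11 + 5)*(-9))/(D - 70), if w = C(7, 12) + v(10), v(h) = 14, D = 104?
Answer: 1186/17 ≈ 69.765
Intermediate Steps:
C(U, z) = z²*(-3 + U)²
w = 2318 (w = 12²*(-3 + 7)² + 14 = 144*4² + 14 = 144*16 + 14 = 2304 + 14 = 2318)
(w + (-11 + 5)*(-9))/(D - 70) = (2318 + (-11 + 5)*(-9))/(104 - 70) = (2318 - 6*(-9))/34 = (2318 + 54)*(1/34) = 2372*(1/34) = 1186/17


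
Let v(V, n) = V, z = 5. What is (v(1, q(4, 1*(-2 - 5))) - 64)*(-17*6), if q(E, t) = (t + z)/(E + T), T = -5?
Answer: 6426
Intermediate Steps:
q(E, t) = (5 + t)/(-5 + E) (q(E, t) = (t + 5)/(E - 5) = (5 + t)/(-5 + E))
(v(1, q(4, 1*(-2 - 5))) - 64)*(-17*6) = (1 - 64)*(-17*6) = -63*(-102) = 6426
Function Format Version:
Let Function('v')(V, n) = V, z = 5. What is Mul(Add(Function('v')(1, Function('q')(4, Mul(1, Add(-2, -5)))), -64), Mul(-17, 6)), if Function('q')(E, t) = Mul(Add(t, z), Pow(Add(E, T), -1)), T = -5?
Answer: 6426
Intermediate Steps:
Function('q')(E, t) = Mul(Pow(Add(-5, E), -1), Add(5, t)) (Function('q')(E, t) = Mul(Add(t, 5), Pow(Add(E, -5), -1)) = Mul(Add(5, t), Pow(Add(-5, E), -1)) = Mul(Pow(Add(-5, E), -1), Add(5, t)))
Mul(Add(Function('v')(1, Function('q')(4, Mul(1, Add(-2, -5)))), -64), Mul(-17, 6)) = Mul(Add(1, -64), Mul(-17, 6)) = Mul(-63, -102) = 6426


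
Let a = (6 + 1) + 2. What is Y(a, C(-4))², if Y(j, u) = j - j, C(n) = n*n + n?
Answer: 0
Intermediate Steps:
C(n) = n + n² (C(n) = n² + n = n + n²)
a = 9 (a = 7 + 2 = 9)
Y(j, u) = 0
Y(a, C(-4))² = 0² = 0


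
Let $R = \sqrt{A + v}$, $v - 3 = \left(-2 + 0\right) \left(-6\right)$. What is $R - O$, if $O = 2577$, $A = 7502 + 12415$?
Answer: $-2577 + 2 \sqrt{4983} \approx -2435.8$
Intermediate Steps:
$A = 19917$
$v = 15$ ($v = 3 + \left(-2 + 0\right) \left(-6\right) = 3 - -12 = 3 + 12 = 15$)
$R = 2 \sqrt{4983}$ ($R = \sqrt{19917 + 15} = \sqrt{19932} = 2 \sqrt{4983} \approx 141.18$)
$R - O = 2 \sqrt{4983} - 2577 = -2577 + 2 \sqrt{4983}$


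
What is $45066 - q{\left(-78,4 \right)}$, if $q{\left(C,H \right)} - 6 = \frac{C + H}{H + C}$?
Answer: $45059$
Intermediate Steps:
$q{\left(C,H \right)} = 7$ ($q{\left(C,H \right)} = 6 + \frac{C + H}{H + C} = 6 + \frac{C + H}{C + H} = 6 + 1 = 7$)
$45066 - q{\left(-78,4 \right)} = 45066 - 7 = 45059$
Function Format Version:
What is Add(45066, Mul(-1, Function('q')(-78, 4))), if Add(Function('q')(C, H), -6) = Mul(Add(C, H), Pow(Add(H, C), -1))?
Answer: 45059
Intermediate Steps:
Function('q')(C, H) = 7 (Function('q')(C, H) = Add(6, Mul(Add(C, H), Pow(Add(H, C), -1))) = Add(6, Mul(Add(C, H), Pow(Add(C, H), -1))) = Add(6, 1) = 7)
Add(45066, Mul(-1, Function('q')(-78, 4))) = Add(45066, Mul(-1, 7)) = Add(45066, -7) = 45059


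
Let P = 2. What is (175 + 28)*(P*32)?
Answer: 12992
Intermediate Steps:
(175 + 28)*(P*32) = (175 + 28)*(2*32) = 203*64 = 12992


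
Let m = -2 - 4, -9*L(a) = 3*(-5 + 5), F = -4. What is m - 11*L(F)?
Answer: -6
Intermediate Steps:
L(a) = 0 (L(a) = -(-5 + 5)/3 = -0/3 = -1/9*0 = 0)
m = -6
m - 11*L(F) = -6 - 11*0 = -6 + 0 = -6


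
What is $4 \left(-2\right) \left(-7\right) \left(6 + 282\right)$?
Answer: $16128$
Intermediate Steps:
$4 \left(-2\right) \left(-7\right) \left(6 + 282\right) = \left(-8\right) \left(-7\right) 288 = 56 \cdot 288 = 16128$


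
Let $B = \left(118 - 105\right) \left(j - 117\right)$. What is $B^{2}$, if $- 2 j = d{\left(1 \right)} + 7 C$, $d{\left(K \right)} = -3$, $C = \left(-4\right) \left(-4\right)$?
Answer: $\frac{19882681}{4} \approx 4.9707 \cdot 10^{6}$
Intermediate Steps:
$C = 16$
$j = - \frac{109}{2}$ ($j = - \frac{-3 + 7 \cdot 16}{2} = - \frac{-3 + 112}{2} = \left(- \frac{1}{2}\right) 109 = - \frac{109}{2} \approx -54.5$)
$B = - \frac{4459}{2}$ ($B = \left(118 - 105\right) \left(- \frac{109}{2} - 117\right) = 13 \left(- \frac{343}{2}\right) = - \frac{4459}{2} \approx -2229.5$)
$B^{2} = \left(- \frac{4459}{2}\right)^{2} = \frac{19882681}{4}$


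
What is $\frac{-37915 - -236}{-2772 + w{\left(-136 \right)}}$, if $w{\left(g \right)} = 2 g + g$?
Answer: $\frac{37679}{3180} \approx 11.849$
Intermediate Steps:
$w{\left(g \right)} = 3 g$
$\frac{-37915 - -236}{-2772 + w{\left(-136 \right)}} = \frac{-37915 - -236}{-2772 + 3 \left(-136\right)} = \frac{-37915 + \left(-88 + 324\right)}{-2772 - 408} = \frac{-37915 + 236}{-3180} = \left(-37679\right) \left(- \frac{1}{3180}\right) = \frac{37679}{3180}$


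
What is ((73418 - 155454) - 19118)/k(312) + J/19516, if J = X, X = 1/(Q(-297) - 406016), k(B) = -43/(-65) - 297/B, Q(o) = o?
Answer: 417097831489160489/1197370280708 ≈ 3.4835e+5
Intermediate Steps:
k(B) = 43/65 - 297/B (k(B) = -43*(-1/65) - 297/B = 43/65 - 297/B)
X = -1/406313 (X = 1/(-297 - 406016) = 1/(-406313) = -1/406313 ≈ -2.4612e-6)
J = -1/406313 ≈ -2.4612e-6
((73418 - 155454) - 19118)/k(312) + J/19516 = ((73418 - 155454) - 19118)/(43/65 - 297/312) - 1/406313/19516 = (-82036 - 19118)/(43/65 - 297*1/312) - 1/406313*1/19516 = -101154/(43/65 - 99/104) - 1/7929604508 = -101154/(-151/520) - 1/7929604508 = -101154*(-520/151) - 1/7929604508 = 52600080/151 - 1/7929604508 = 417097831489160489/1197370280708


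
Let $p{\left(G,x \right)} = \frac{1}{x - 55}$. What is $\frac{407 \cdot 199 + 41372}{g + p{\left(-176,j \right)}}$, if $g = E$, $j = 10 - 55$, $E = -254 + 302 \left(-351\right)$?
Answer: $- \frac{12236500}{10625601} \approx -1.1516$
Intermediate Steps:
$E = -106256$ ($E = -254 - 106002 = -106256$)
$j = -45$ ($j = 10 - 55 = -45$)
$p{\left(G,x \right)} = \frac{1}{-55 + x}$
$g = -106256$
$\frac{407 \cdot 199 + 41372}{g + p{\left(-176,j \right)}} = \frac{407 \cdot 199 + 41372}{-106256 + \frac{1}{-55 - 45}} = \frac{80993 + 41372}{-106256 + \frac{1}{-100}} = \frac{122365}{-106256 - \frac{1}{100}} = \frac{122365}{- \frac{10625601}{100}} = 122365 \left(- \frac{100}{10625601}\right) = - \frac{12236500}{10625601}$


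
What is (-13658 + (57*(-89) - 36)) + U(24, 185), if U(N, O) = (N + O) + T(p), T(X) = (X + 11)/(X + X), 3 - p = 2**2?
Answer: -18563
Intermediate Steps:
p = -1 (p = 3 - 1*2**2 = 3 - 1*4 = 3 - 4 = -1)
T(X) = (11 + X)/(2*X) (T(X) = (11 + X)/((2*X)) = (11 + X)*(1/(2*X)) = (11 + X)/(2*X))
U(N, O) = -5 + N + O (U(N, O) = (N + O) + (1/2)*(11 - 1)/(-1) = (N + O) + (1/2)*(-1)*10 = (N + O) - 5 = -5 + N + O)
(-13658 + (57*(-89) - 36)) + U(24, 185) = (-13658 + (57*(-89) - 36)) + (-5 + 24 + 185) = (-13658 + (-5073 - 36)) + 204 = (-13658 - 5109) + 204 = -18767 + 204 = -18563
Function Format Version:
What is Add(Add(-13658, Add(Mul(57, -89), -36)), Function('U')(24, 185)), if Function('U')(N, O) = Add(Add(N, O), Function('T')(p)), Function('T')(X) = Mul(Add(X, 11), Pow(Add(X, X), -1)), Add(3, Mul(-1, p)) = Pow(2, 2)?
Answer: -18563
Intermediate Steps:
p = -1 (p = Add(3, Mul(-1, Pow(2, 2))) = Add(3, Mul(-1, 4)) = Add(3, -4) = -1)
Function('T')(X) = Mul(Rational(1, 2), Pow(X, -1), Add(11, X)) (Function('T')(X) = Mul(Add(11, X), Pow(Mul(2, X), -1)) = Mul(Add(11, X), Mul(Rational(1, 2), Pow(X, -1))) = Mul(Rational(1, 2), Pow(X, -1), Add(11, X)))
Function('U')(N, O) = Add(-5, N, O) (Function('U')(N, O) = Add(Add(N, O), Mul(Rational(1, 2), Pow(-1, -1), Add(11, -1))) = Add(Add(N, O), Mul(Rational(1, 2), -1, 10)) = Add(Add(N, O), -5) = Add(-5, N, O))
Add(Add(-13658, Add(Mul(57, -89), -36)), Function('U')(24, 185)) = Add(Add(-13658, Add(Mul(57, -89), -36)), Add(-5, 24, 185)) = Add(Add(-13658, Add(-5073, -36)), 204) = Add(Add(-13658, -5109), 204) = Add(-18767, 204) = -18563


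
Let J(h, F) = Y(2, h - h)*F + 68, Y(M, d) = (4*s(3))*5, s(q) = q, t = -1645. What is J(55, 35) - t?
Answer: 3813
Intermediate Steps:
Y(M, d) = 60 (Y(M, d) = (4*3)*5 = 12*5 = 60)
J(h, F) = 68 + 60*F (J(h, F) = 60*F + 68 = 68 + 60*F)
J(55, 35) - t = (68 + 60*35) - 1*(-1645) = (68 + 2100) + 1645 = 2168 + 1645 = 3813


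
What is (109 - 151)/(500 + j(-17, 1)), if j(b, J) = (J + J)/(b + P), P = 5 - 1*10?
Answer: -154/1833 ≈ -0.084015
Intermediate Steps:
P = -5 (P = 5 - 10 = -5)
j(b, J) = 2*J/(-5 + b) (j(b, J) = (J + J)/(b - 5) = (2*J)/(-5 + b) = 2*J/(-5 + b))
(109 - 151)/(500 + j(-17, 1)) = (109 - 151)/(500 + 2*1/(-5 - 17)) = -42/(500 + 2*1/(-22)) = -42/(500 + 2*1*(-1/22)) = -42/(500 - 1/11) = -42/5499/11 = -42*11/5499 = -154/1833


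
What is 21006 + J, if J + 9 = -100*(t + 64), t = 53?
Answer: 9297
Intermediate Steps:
J = -11709 (J = -9 - 100*(53 + 64) = -9 - 100*117 = -9 - 11700 = -11709)
21006 + J = 21006 - 11709 = 9297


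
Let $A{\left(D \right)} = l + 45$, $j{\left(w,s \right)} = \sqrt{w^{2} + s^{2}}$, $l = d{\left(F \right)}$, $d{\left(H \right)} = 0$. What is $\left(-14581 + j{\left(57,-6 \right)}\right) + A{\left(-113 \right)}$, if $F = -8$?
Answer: $-14536 + 3 \sqrt{365} \approx -14479.0$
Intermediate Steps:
$l = 0$
$j{\left(w,s \right)} = \sqrt{s^{2} + w^{2}}$
$A{\left(D \right)} = 45$ ($A{\left(D \right)} = 0 + 45 = 45$)
$\left(-14581 + j{\left(57,-6 \right)}\right) + A{\left(-113 \right)} = \left(-14581 + \sqrt{\left(-6\right)^{2} + 57^{2}}\right) + 45 = \left(-14581 + \sqrt{36 + 3249}\right) + 45 = \left(-14581 + \sqrt{3285}\right) + 45 = \left(-14581 + 3 \sqrt{365}\right) + 45 = -14536 + 3 \sqrt{365}$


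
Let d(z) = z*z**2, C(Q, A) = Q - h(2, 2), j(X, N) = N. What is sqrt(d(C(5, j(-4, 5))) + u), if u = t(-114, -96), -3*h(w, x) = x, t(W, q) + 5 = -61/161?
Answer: sqrt(370756113)/1449 ≈ 13.288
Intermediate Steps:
t(W, q) = -866/161 (t(W, q) = -5 - 61/161 = -866/161)
h(w, x) = -x/3
C(Q, A) = 2/3 + Q (C(Q, A) = Q - (-1)*2/3 = Q - 1*(-2/3) = Q + 2/3 = 2/3 + Q)
d(z) = z**3
u = -866/161 ≈ -5.3789
sqrt(d(C(5, j(-4, 5))) + u) = sqrt((2/3 + 5)**3 - 866/161) = sqrt((17/3)**3 - 866/161) = sqrt(4913/27 - 866/161) = sqrt(767611/4347) = sqrt(370756113)/1449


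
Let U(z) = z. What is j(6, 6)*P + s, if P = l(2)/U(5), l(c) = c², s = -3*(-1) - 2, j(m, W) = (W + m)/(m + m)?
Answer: 9/5 ≈ 1.8000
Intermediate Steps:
j(m, W) = (W + m)/(2*m) (j(m, W) = (W + m)/((2*m)) = (W + m)*(1/(2*m)) = (W + m)/(2*m))
s = 1 (s = 3 - 2 = 1)
P = ⅘ (P = 2²/5 = 4*(⅕) = ⅘ ≈ 0.80000)
j(6, 6)*P + s = ((½)*(6 + 6)/6)*(⅘) + 1 = ((½)*(⅙)*12)*(⅘) + 1 = 1*(⅘) + 1 = ⅘ + 1 = 9/5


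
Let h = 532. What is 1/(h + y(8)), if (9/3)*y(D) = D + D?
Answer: 3/1612 ≈ 0.0018610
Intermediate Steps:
y(D) = 2*D/3 (y(D) = (D + D)/3 = (2*D)/3 = 2*D/3)
1/(h + y(8)) = 1/(532 + (⅔)*8) = 1/(532 + 16/3) = 1/(1612/3) = 3/1612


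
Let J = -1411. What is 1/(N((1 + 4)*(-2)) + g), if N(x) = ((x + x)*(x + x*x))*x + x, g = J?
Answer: 1/16579 ≈ 6.0317e-5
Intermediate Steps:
g = -1411
N(x) = x + 2*x²*(x + x²) (N(x) = ((2*x)*(x + x²))*x + x = (2*x*(x + x²))*x + x = 2*x²*(x + x²) + x = x + 2*x²*(x + x²))
1/(N((1 + 4)*(-2)) + g) = 1/(((1 + 4)*(-2) + 2*((1 + 4)*(-2))³ + 2*((1 + 4)*(-2))⁴) - 1411) = 1/((5*(-2) + 2*(5*(-2))³ + 2*(5*(-2))⁴) - 1411) = 1/((-10 + 2*(-10)³ + 2*(-10)⁴) - 1411) = 1/((-10 + 2*(-1000) + 2*10000) - 1411) = 1/((-10 - 2000 + 20000) - 1411) = 1/(17990 - 1411) = 1/16579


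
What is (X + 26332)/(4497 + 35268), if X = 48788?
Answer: 5008/2651 ≈ 1.8891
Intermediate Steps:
(X + 26332)/(4497 + 35268) = (48788 + 26332)/(4497 + 35268) = 75120/39765 = 75120*(1/39765) = 5008/2651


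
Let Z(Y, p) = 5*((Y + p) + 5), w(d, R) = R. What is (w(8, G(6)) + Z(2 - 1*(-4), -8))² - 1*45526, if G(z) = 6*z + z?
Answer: -42277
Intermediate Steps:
G(z) = 7*z
Z(Y, p) = 25 + 5*Y + 5*p (Z(Y, p) = 5*(5 + Y + p) = 25 + 5*Y + 5*p)
(w(8, G(6)) + Z(2 - 1*(-4), -8))² - 1*45526 = (7*6 + (25 + 5*(2 - 1*(-4)) + 5*(-8)))² - 1*45526 = (42 + (25 + 5*(2 + 4) - 40))² - 45526 = (42 + (25 + 5*6 - 40))² - 45526 = (42 + (25 + 30 - 40))² - 45526 = (42 + 15)² - 45526 = 57² - 45526 = 3249 - 45526 = -42277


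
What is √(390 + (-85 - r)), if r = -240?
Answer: √545 ≈ 23.345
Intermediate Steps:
√(390 + (-85 - r)) = √(390 + (-85 - 1*(-240))) = √(390 + (-85 + 240)) = √(390 + 155) = √545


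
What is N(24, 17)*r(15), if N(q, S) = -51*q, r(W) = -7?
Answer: 8568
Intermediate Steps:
N(24, 17)*r(15) = -51*24*(-7) = -1224*(-7) = 8568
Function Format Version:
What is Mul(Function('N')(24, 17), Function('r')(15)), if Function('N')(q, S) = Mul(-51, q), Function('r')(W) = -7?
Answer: 8568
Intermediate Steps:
Mul(Function('N')(24, 17), Function('r')(15)) = Mul(Mul(-51, 24), -7) = Mul(-1224, -7) = 8568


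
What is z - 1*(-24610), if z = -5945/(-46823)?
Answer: 1152319975/46823 ≈ 24610.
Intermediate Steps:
z = 5945/46823 (z = -5945*(-1/46823) = 5945/46823 ≈ 0.12697)
z - 1*(-24610) = 5945/46823 - 1*(-24610) = 5945/46823 + 24610 = 1152319975/46823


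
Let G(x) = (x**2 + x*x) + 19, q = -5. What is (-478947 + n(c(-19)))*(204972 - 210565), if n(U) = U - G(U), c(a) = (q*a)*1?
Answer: 2779279153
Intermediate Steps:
c(a) = -5*a (c(a) = -5*a*1 = -5*a)
G(x) = 19 + 2*x**2 (G(x) = (x**2 + x**2) + 19 = 2*x**2 + 19 = 19 + 2*x**2)
n(U) = -19 + U - 2*U**2 (n(U) = U - (19 + 2*U**2) = U + (-19 - 2*U**2) = -19 + U - 2*U**2)
(-478947 + n(c(-19)))*(204972 - 210565) = (-478947 + (-19 - 5*(-19) - 2*(-5*(-19))**2))*(204972 - 210565) = (-478947 + (-19 + 95 - 2*95**2))*(-5593) = (-478947 + (-19 + 95 - 2*9025))*(-5593) = (-478947 + (-19 + 95 - 18050))*(-5593) = (-478947 - 17974)*(-5593) = -496921*(-5593) = 2779279153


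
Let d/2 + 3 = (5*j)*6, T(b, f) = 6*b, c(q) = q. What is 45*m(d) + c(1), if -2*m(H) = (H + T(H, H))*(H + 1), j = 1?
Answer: -467774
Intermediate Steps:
d = 54 (d = -6 + 2*((5*1)*6) = -6 + 2*(5*6) = -6 + 2*30 = -6 + 60 = 54)
m(H) = -7*H*(1 + H)/2 (m(H) = -(H + 6*H)*(H + 1)/2 = -7*H*(1 + H)/2)
45*m(d) + c(1) = 45*((7/2)*54*(-1 - 1*54)) + 1 = 45*((7/2)*54*(-1 - 54)) + 1 = 45*((7/2)*54*(-55)) + 1 = 45*(-10395) + 1 = -467775 + 1 = -467774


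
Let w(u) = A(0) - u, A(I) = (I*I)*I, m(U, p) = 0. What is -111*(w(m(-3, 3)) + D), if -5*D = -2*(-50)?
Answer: 2220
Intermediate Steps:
D = -20 (D = -(-2)*(-50)/5 = -1/5*100 = -20)
A(I) = I**3 (A(I) = I**2*I = I**3)
w(u) = -u (w(u) = 0**3 - u = 0 - u = -u)
-111*(w(m(-3, 3)) + D) = -111*(-1*0 - 20) = -111*(0 - 20) = -111*(-20) = 2220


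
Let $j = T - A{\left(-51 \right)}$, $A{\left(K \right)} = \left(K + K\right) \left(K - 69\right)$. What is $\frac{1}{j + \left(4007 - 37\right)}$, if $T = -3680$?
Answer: $- \frac{1}{11950} \approx -8.3682 \cdot 10^{-5}$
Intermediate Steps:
$A{\left(K \right)} = 2 K \left(-69 + K\right)$
$j = -15920$ ($j = -3680 - 2 \left(-51\right) \left(-69 - 51\right) = -3680 - 2 \left(-51\right) \left(-120\right) = -3680 - 12240 = -15920$)
$\frac{1}{j + \left(4007 - 37\right)} = \frac{1}{-15920 + \left(4007 - 37\right)} = \frac{1}{-15920 + 3970} = \frac{1}{-11950} = - \frac{1}{11950}$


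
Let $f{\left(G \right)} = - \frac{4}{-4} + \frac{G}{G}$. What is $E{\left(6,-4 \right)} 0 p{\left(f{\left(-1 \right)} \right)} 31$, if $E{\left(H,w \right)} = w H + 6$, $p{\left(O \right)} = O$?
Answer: $0$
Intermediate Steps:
$f{\left(G \right)} = 2$ ($f{\left(G \right)} = \left(-4\right) \left(- \frac{1}{4}\right) + 1 = 1 + 1 = 2$)
$E{\left(H,w \right)} = 6 + H w$ ($E{\left(H,w \right)} = H w + 6 = 6 + H w$)
$E{\left(6,-4 \right)} 0 p{\left(f{\left(-1 \right)} \right)} 31 = \left(6 + 6 \left(-4\right)\right) 0 \cdot 2 \cdot 31 = \left(6 - 24\right) 0 \cdot 31 = \left(-18\right) 0 \cdot 31 = 0 \cdot 31 = 0$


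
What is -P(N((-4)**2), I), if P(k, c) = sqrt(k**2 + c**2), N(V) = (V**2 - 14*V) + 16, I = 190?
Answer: -2*sqrt(9601) ≈ -195.97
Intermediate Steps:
N(V) = 16 + V**2 - 14*V
P(k, c) = sqrt(c**2 + k**2)
-P(N((-4)**2), I) = -sqrt(190**2 + (16 + ((-4)**2)**2 - 14*(-4)**2)**2) = -sqrt(36100 + (16 + 16**2 - 14*16)**2) = -sqrt(36100 + (16 + 256 - 224)**2) = -sqrt(36100 + 48**2) = -sqrt(36100 + 2304) = -sqrt(38404) = -2*sqrt(9601)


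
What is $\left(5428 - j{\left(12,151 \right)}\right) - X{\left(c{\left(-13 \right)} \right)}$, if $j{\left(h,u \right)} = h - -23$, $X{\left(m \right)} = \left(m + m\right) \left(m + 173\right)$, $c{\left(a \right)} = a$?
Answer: $9553$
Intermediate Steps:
$X{\left(m \right)} = 2 m \left(173 + m\right)$
$j{\left(h,u \right)} = 23 + h$ ($j{\left(h,u \right)} = h + 23 = 23 + h$)
$\left(5428 - j{\left(12,151 \right)}\right) - X{\left(c{\left(-13 \right)} \right)} = \left(5428 - \left(23 + 12\right)\right) - 2 \left(-13\right) \left(173 - 13\right) = \left(5428 - 35\right) - 2 \left(-13\right) 160 = \left(5428 - 35\right) - -4160 = 5393 + 4160 = 9553$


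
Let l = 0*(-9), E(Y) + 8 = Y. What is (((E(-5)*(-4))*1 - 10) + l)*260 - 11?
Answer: 10909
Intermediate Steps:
E(Y) = -8 + Y
l = 0
(((E(-5)*(-4))*1 - 10) + l)*260 - 11 = ((((-8 - 5)*(-4))*1 - 10) + 0)*260 - 11 = ((-13*(-4)*1 - 10) + 0)*260 - 11 = ((52*1 - 10) + 0)*260 - 11 = ((52 - 10) + 0)*260 - 11 = (42 + 0)*260 - 11 = 42*260 - 11 = 10920 - 11 = 10909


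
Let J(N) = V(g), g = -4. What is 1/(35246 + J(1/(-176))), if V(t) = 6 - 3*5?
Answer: 1/35237 ≈ 2.8379e-5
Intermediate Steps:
V(t) = -9 (V(t) = 6 - 15 = -9)
J(N) = -9
1/(35246 + J(1/(-176))) = 1/(35246 - 9) = 1/35237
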